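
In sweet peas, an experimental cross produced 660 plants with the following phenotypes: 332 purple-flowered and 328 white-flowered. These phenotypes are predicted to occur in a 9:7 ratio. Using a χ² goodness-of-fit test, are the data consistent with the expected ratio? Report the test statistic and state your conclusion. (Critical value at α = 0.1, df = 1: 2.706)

Total ratio parts = 16. Expected numbers out of 660:
  purple-flowered: 660 × 9/16 = 371.25
  white-flowered: 660 × 7/16 = 288.75
χ² = Σ (O − E)² / E
  purple-flowered: (332 − 371.25)² / 371.25 = 4.1497
  white-flowered: (328 − 288.75)² / 288.75 = 5.3353
χ² = 4.1497 + 5.3353 = 9.485
Degrees of freedom = 2 − 1 = 1; critical value at α = 0.1 is 2.706.
Since 9.485 > 2.706, we reject the null hypothesis — the data do not fit the 9:7 ratio.

9.485; not consistent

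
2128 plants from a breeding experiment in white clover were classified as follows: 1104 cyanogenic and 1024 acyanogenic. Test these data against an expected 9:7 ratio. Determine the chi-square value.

The 9:7 ratio has 16 parts, so with N = 2128 the expected counts are:
  cyanogenic: 2128 × 9/16 = 1197
  acyanogenic: 2128 × 7/16 = 931
χ² = Σ (O − E)² / E
  cyanogenic: (1104 − 1197)² / 1197 = 7.2256
  acyanogenic: (1024 − 931)² / 931 = 9.2900
χ² = 7.2256 + 9.2900 = 16.5156 ≈ 16.516

16.516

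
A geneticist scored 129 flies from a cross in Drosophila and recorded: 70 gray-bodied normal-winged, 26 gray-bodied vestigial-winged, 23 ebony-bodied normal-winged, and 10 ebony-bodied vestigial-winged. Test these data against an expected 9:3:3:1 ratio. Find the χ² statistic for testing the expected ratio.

Under the 9:3:3:1 hypothesis (Σ ratio = 16, N = 129):
  gray-bodied normal-winged: 129 × 9/16 = 72.5625
  gray-bodied vestigial-winged: 129 × 3/16 = 24.1875
  ebony-bodied normal-winged: 129 × 3/16 = 24.1875
  ebony-bodied vestigial-winged: 129 × 1/16 = 8.0625
χ² = Σ (O − E)² / E
  gray-bodied normal-winged: (70 − 72.5625)² / 72.5625 = 0.0905
  gray-bodied vestigial-winged: (26 − 24.1875)² / 24.1875 = 0.1358
  ebony-bodied normal-winged: (23 − 24.1875)² / 24.1875 = 0.0583
  ebony-bodied vestigial-winged: (10 − 8.0625)² / 8.0625 = 0.4656
χ² = 0.0905 + 0.1358 + 0.0583 + 0.4656 = 0.7502 ≈ 0.750

0.750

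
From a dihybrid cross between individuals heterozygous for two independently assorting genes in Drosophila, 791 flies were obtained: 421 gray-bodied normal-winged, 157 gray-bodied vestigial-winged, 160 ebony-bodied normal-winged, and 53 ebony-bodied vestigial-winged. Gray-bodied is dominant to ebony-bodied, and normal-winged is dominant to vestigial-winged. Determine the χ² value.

A dihybrid F₂ with independent assortment and complete dominance at both loci gives a 9:3:3:1 phenotypic ratio.
Total ratio parts = 16. Expected numbers out of 791:
  gray-bodied normal-winged: 791 × 9/16 = 444.9375
  gray-bodied vestigial-winged: 791 × 3/16 = 148.3125
  ebony-bodied normal-winged: 791 × 3/16 = 148.3125
  ebony-bodied vestigial-winged: 791 × 1/16 = 49.4375
χ² = Σ (O − E)² / E
  gray-bodied normal-winged: (421 − 444.9375)² / 444.9375 = 1.2878
  gray-bodied vestigial-winged: (157 − 148.3125)² / 148.3125 = 0.5089
  ebony-bodied normal-winged: (160 − 148.3125)² / 148.3125 = 0.9210
  ebony-bodied vestigial-winged: (53 − 49.4375)² / 49.4375 = 0.2567
χ² = 1.2878 + 0.5089 + 0.9210 + 0.2567 = 2.9744 ≈ 2.974

2.974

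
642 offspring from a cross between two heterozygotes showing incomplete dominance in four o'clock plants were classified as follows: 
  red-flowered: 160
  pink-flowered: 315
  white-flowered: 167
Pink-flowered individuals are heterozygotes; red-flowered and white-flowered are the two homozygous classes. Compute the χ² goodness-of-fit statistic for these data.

With incomplete dominance, a heterozygote × heterozygote cross gives a 1:2:1 phenotypic ratio.
The 1:2:1 ratio has 4 parts, so with N = 642 the expected counts are:
  red-flowered: 642 × 1/4 = 160.5
  pink-flowered: 642 × 2/4 = 321
  white-flowered: 642 × 1/4 = 160.5
χ² = Σ (O − E)² / E
  red-flowered: (160 − 160.5)² / 160.5 = 0.0016
  pink-flowered: (315 − 321)² / 321 = 0.1121
  white-flowered: (167 − 160.5)² / 160.5 = 0.2632
χ² = 0.0016 + 0.1121 + 0.2632 = 0.3769 ≈ 0.377

0.377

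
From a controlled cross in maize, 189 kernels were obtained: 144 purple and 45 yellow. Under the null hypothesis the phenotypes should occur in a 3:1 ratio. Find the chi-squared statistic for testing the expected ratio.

0.143

The 3:1 ratio has 4 parts, so with N = 189 the expected counts are:
  purple: 189 × 3/4 = 141.75
  yellow: 189 × 1/4 = 47.25
χ² = Σ (O − E)² / E
  purple: (144 − 141.75)² / 141.75 = 0.0357
  yellow: (45 − 47.25)² / 47.25 = 0.1071
χ² = 0.0357 + 0.1071 = 0.1428 ≈ 0.143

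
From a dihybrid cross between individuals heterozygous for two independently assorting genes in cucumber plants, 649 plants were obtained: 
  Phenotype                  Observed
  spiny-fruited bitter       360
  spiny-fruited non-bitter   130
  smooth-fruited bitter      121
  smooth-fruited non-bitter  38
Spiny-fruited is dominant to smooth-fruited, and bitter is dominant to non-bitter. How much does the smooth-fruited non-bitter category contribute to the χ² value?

0.162

A dihybrid F₂ with independent assortment and complete dominance at both loci gives a 9:3:3:1 phenotypic ratio.
Expected counts for N = 649 under a 9:3:3:1 ratio (total parts = 16):
  spiny-fruited bitter: 649 × 9/16 = 365.0625
  spiny-fruited non-bitter: 649 × 3/16 = 121.6875
  smooth-fruited bitter: 649 × 3/16 = 121.6875
  smooth-fruited non-bitter: 649 × 1/16 = 40.5625
Contribution of smooth-fruited non-bitter: (38 − 40.5625)² / 40.5625 = 0.1619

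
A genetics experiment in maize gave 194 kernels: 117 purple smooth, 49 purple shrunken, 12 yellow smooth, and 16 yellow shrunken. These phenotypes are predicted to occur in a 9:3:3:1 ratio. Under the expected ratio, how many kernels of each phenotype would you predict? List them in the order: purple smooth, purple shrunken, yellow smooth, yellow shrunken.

Under the 9:3:3:1 hypothesis (Σ ratio = 16, N = 194):
  purple smooth: 194 × 9/16 = 109.125
  purple shrunken: 194 × 3/16 = 36.375
  yellow smooth: 194 × 3/16 = 36.375
  yellow shrunken: 194 × 1/16 = 12.125

109.125, 36.375, 36.375, 12.125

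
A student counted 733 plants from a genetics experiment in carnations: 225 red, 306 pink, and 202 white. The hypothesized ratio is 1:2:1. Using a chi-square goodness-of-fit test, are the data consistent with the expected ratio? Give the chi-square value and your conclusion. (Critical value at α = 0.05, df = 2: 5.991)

Under the 1:2:1 hypothesis (Σ ratio = 4, N = 733):
  red: 733 × 1/4 = 183.25
  pink: 733 × 2/4 = 366.5
  white: 733 × 1/4 = 183.25
χ² = Σ (O − E)² / E
  red: (225 − 183.25)² / 183.25 = 9.5119
  pink: (306 − 366.5)² / 366.5 = 9.9870
  white: (202 − 183.25)² / 183.25 = 1.9185
χ² = 9.5119 + 9.9870 + 1.9185 = 21.4174 ≈ 21.417
Degrees of freedom = 3 − 1 = 2; critical value at α = 0.05 is 5.991.
Since 21.417 > 5.991, we reject the null hypothesis — the data do not fit the 1:2:1 ratio.

21.417; not consistent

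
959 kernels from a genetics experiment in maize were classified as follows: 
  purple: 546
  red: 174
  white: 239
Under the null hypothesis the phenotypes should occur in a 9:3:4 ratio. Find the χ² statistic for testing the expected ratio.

0.270

Expected counts for N = 959 under a 9:3:4 ratio (total parts = 16):
  purple: 959 × 9/16 = 539.4375
  red: 959 × 3/16 = 179.8125
  white: 959 × 4/16 = 239.75
χ² = Σ (O − E)² / E
  purple: (546 − 539.4375)² / 539.4375 = 0.0798
  red: (174 − 179.8125)² / 179.8125 = 0.1879
  white: (239 − 239.75)² / 239.75 = 0.0023
χ² = 0.0798 + 0.1879 + 0.0023 = 0.270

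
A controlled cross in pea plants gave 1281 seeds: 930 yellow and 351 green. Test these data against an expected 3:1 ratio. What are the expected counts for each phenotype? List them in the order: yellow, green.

Total ratio parts = 4. Expected numbers out of 1281:
  yellow: 1281 × 3/4 = 960.75
  green: 1281 × 1/4 = 320.25

960.75, 320.25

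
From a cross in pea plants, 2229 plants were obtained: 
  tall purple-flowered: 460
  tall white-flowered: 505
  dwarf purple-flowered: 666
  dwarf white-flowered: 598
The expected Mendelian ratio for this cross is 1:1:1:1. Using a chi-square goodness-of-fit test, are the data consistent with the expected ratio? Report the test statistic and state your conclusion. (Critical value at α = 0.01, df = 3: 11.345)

46.074; not consistent

Under the 1:1:1:1 hypothesis (Σ ratio = 4, N = 2229):
  tall purple-flowered: 2229 × 1/4 = 557.25
  tall white-flowered: 2229 × 1/4 = 557.25
  dwarf purple-flowered: 2229 × 1/4 = 557.25
  dwarf white-flowered: 2229 × 1/4 = 557.25
χ² = Σ (O − E)² / E
  tall purple-flowered: (460 − 557.25)² / 557.25 = 16.9718
  tall white-flowered: (505 − 557.25)² / 557.25 = 4.8992
  dwarf purple-flowered: (666 − 557.25)² / 557.25 = 21.2231
  dwarf white-flowered: (598 − 557.25)² / 557.25 = 2.9799
χ² = 16.9718 + 4.8992 + 21.2231 + 2.9799 = 46.074
Degrees of freedom = 4 − 1 = 3; critical value at α = 0.01 is 11.345.
Since 46.074 > 11.345, we reject the null hypothesis — the data do not fit the 1:1:1:1 ratio.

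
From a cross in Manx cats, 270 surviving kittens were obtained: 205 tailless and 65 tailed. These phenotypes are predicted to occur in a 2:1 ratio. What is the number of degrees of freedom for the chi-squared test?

A goodness-of-fit test with 2 phenotype classes has df = 2 − 1 = 1.

1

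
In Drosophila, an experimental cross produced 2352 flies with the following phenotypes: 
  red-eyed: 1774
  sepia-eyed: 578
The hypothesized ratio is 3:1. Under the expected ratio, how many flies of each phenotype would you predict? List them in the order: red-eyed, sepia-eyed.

Total ratio parts = 4. Expected numbers out of 2352:
  red-eyed: 2352 × 3/4 = 1764
  sepia-eyed: 2352 × 1/4 = 588

1764, 588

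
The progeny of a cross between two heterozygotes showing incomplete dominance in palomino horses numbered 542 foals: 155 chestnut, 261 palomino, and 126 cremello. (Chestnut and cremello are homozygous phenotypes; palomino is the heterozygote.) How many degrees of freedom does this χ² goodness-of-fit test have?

With incomplete dominance, a heterozygote × heterozygote cross gives a 1:2:1 phenotypic ratio.
A goodness-of-fit test with 3 phenotype classes has df = 3 − 1 = 2.

2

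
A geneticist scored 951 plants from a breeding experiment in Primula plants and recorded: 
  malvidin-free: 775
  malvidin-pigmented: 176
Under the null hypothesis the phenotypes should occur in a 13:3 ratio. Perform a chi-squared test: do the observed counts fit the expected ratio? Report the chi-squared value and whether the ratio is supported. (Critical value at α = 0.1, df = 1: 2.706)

0.037; consistent

The 13:3 ratio has 16 parts, so with N = 951 the expected counts are:
  malvidin-free: 951 × 13/16 = 772.6875
  malvidin-pigmented: 951 × 3/16 = 178.3125
χ² = Σ (O − E)² / E
  malvidin-free: (775 − 772.6875)² / 772.6875 = 0.0069
  malvidin-pigmented: (176 − 178.3125)² / 178.3125 = 0.0300
χ² = 0.0069 + 0.0300 = 0.0369 ≈ 0.037
Degrees of freedom = 2 − 1 = 1; critical value at α = 0.1 is 2.706.
Since 0.037 < 2.706, we fail to reject the null hypothesis — the data are consistent with the 13:3 ratio.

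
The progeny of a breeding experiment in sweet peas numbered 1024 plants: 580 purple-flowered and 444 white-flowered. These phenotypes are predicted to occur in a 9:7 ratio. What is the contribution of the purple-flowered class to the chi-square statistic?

0.028

Total ratio parts = 16. Expected numbers out of 1024:
  purple-flowered: 1024 × 9/16 = 576
  white-flowered: 1024 × 7/16 = 448
Contribution of purple-flowered: (580 − 576)² / 576 = 0.0278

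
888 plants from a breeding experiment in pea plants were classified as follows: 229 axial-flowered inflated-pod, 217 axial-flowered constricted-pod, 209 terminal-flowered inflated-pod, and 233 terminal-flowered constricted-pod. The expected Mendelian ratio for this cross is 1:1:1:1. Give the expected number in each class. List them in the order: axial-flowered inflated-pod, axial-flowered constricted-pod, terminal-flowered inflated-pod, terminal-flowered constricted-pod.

222, 222, 222, 222

Total ratio parts = 4. Expected numbers out of 888:
  axial-flowered inflated-pod: 888 × 1/4 = 222
  axial-flowered constricted-pod: 888 × 1/4 = 222
  terminal-flowered inflated-pod: 888 × 1/4 = 222
  terminal-flowered constricted-pod: 888 × 1/4 = 222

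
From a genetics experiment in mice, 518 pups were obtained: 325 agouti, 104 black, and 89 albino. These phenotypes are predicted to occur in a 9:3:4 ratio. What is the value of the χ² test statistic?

17.033

The 9:3:4 ratio has 16 parts, so with N = 518 the expected counts are:
  agouti: 518 × 9/16 = 291.375
  black: 518 × 3/16 = 97.125
  albino: 518 × 4/16 = 129.5
χ² = Σ (O − E)² / E
  agouti: (325 − 291.375)² / 291.375 = 3.8804
  black: (104 − 97.125)² / 97.125 = 0.4866
  albino: (89 − 129.5)² / 129.5 = 12.6660
χ² = 3.8804 + 0.4866 + 12.6660 = 17.033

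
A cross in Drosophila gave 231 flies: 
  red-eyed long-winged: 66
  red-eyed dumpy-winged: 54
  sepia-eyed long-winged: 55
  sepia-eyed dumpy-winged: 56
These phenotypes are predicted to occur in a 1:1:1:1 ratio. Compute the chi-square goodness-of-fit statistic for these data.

Expected counts for N = 231 under a 1:1:1:1 ratio (total parts = 4):
  red-eyed long-winged: 231 × 1/4 = 57.75
  red-eyed dumpy-winged: 231 × 1/4 = 57.75
  sepia-eyed long-winged: 231 × 1/4 = 57.75
  sepia-eyed dumpy-winged: 231 × 1/4 = 57.75
χ² = Σ (O − E)² / E
  red-eyed long-winged: (66 − 57.75)² / 57.75 = 1.1786
  red-eyed dumpy-winged: (54 − 57.75)² / 57.75 = 0.2435
  sepia-eyed long-winged: (55 − 57.75)² / 57.75 = 0.1310
  sepia-eyed dumpy-winged: (56 − 57.75)² / 57.75 = 0.0530
χ² = 1.1786 + 0.2435 + 0.1310 + 0.0530 = 1.6061 ≈ 1.606

1.606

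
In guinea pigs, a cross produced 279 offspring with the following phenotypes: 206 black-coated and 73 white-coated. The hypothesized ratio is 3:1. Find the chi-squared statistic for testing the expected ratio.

Total ratio parts = 4. Expected numbers out of 279:
  black-coated: 279 × 3/4 = 209.25
  white-coated: 279 × 1/4 = 69.75
χ² = Σ (O − E)² / E
  black-coated: (206 − 209.25)² / 209.25 = 0.0505
  white-coated: (73 − 69.75)² / 69.75 = 0.1514
χ² = 0.0505 + 0.1514 = 0.2019 ≈ 0.202

0.202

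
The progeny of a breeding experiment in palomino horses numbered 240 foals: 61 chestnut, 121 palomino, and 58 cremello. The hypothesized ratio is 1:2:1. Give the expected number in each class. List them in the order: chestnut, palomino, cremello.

60, 120, 60

Under the 1:2:1 hypothesis (Σ ratio = 4, N = 240):
  chestnut: 240 × 1/4 = 60
  palomino: 240 × 2/4 = 120
  cremello: 240 × 1/4 = 60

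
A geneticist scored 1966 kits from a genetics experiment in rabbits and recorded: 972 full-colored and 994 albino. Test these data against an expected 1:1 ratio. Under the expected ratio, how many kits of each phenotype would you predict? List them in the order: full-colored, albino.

983, 983

The 1:1 ratio has 2 parts, so with N = 1966 the expected counts are:
  full-colored: 1966 × 1/2 = 983
  albino: 1966 × 1/2 = 983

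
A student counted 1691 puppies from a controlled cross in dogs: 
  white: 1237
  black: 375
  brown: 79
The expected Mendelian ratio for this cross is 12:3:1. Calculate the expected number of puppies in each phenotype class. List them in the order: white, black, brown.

Under the 12:3:1 hypothesis (Σ ratio = 16, N = 1691):
  white: 1691 × 12/16 = 1268.25
  black: 1691 × 3/16 = 317.0625
  brown: 1691 × 1/16 = 105.6875

1268.25, 317.0625, 105.6875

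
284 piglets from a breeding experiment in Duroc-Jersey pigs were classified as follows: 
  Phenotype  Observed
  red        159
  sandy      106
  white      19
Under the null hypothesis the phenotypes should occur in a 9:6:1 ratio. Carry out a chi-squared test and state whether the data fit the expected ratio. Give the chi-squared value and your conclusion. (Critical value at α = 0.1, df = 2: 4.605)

The 9:6:1 ratio has 16 parts, so with N = 284 the expected counts are:
  red: 284 × 9/16 = 159.75
  sandy: 284 × 6/16 = 106.5
  white: 284 × 1/16 = 17.75
χ² = Σ (O − E)² / E
  red: (159 − 159.75)² / 159.75 = 0.0035
  sandy: (106 − 106.5)² / 106.5 = 0.0023
  white: (19 − 17.75)² / 17.75 = 0.0880
χ² = 0.0035 + 0.0023 + 0.0880 = 0.0938 ≈ 0.094
Degrees of freedom = 3 − 1 = 2; critical value at α = 0.1 is 4.605.
Since 0.094 < 4.605, we fail to reject the null hypothesis — the data are consistent with the 9:6:1 ratio.

0.094; consistent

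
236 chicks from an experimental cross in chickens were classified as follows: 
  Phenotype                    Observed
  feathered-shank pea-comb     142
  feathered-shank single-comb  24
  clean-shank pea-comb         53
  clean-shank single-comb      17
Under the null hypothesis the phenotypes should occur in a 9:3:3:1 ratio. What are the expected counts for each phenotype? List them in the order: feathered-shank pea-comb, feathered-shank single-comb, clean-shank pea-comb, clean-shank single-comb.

132.75, 44.25, 44.25, 14.75

Expected counts for N = 236 under a 9:3:3:1 ratio (total parts = 16):
  feathered-shank pea-comb: 236 × 9/16 = 132.75
  feathered-shank single-comb: 236 × 3/16 = 44.25
  clean-shank pea-comb: 236 × 3/16 = 44.25
  clean-shank single-comb: 236 × 1/16 = 14.75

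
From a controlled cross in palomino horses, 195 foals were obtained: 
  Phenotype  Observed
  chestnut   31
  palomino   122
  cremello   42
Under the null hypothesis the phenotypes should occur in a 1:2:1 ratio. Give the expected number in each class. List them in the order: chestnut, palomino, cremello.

The 1:2:1 ratio has 4 parts, so with N = 195 the expected counts are:
  chestnut: 195 × 1/4 = 48.75
  palomino: 195 × 2/4 = 97.5
  cremello: 195 × 1/4 = 48.75

48.75, 97.5, 48.75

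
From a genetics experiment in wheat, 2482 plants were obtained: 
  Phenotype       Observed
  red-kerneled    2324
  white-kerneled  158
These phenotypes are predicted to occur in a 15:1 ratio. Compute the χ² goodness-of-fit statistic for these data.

Expected counts for N = 2482 under a 15:1 ratio (total parts = 16):
  red-kerneled: 2482 × 15/16 = 2326.875
  white-kerneled: 2482 × 1/16 = 155.125
χ² = Σ (O − E)² / E
  red-kerneled: (2324 − 2326.875)² / 2326.875 = 0.0036
  white-kerneled: (158 − 155.125)² / 155.125 = 0.0533
χ² = 0.0036 + 0.0533 = 0.0569 ≈ 0.057

0.057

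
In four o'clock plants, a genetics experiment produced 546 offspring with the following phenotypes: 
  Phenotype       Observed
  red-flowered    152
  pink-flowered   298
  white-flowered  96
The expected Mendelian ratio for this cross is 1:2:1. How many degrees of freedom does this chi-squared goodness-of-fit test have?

2

A goodness-of-fit test with 3 phenotype classes has df = 3 − 1 = 2.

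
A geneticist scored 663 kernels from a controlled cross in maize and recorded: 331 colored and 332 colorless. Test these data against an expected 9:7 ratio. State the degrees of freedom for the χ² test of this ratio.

1

A goodness-of-fit test with 2 phenotype classes has df = 2 − 1 = 1.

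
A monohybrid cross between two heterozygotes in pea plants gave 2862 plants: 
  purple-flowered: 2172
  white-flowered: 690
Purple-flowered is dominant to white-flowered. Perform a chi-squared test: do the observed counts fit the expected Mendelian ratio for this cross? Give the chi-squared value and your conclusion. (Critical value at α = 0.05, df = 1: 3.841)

For a monohybrid cross between heterozygotes with complete dominance, the expected phenotypic ratio is 3:1.
The 3:1 ratio has 4 parts, so with N = 2862 the expected counts are:
  purple-flowered: 2862 × 3/4 = 2146.5
  white-flowered: 2862 × 1/4 = 715.5
χ² = Σ (O − E)² / E
  purple-flowered: (2172 − 2146.5)² / 2146.5 = 0.3029
  white-flowered: (690 − 715.5)² / 715.5 = 0.9088
χ² = 0.3029 + 0.9088 = 1.2117 ≈ 1.212
Degrees of freedom = 2 − 1 = 1; critical value at α = 0.05 is 3.841.
Since 1.212 < 3.841, we fail to reject the null hypothesis — the data are consistent with the 3:1 ratio.

1.212; consistent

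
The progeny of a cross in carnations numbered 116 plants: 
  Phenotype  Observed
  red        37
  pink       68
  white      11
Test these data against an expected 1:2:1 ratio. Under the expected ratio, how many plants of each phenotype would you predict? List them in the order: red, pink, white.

29, 58, 29

Total ratio parts = 4. Expected numbers out of 116:
  red: 116 × 1/4 = 29
  pink: 116 × 2/4 = 58
  white: 116 × 1/4 = 29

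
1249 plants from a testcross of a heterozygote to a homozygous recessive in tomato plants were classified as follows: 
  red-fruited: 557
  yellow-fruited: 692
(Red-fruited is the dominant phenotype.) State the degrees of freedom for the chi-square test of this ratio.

A testcross of a heterozygote (Aa × aa) gives a 1:1 phenotypic ratio.
A goodness-of-fit test with 2 phenotype classes has df = 2 − 1 = 1.

1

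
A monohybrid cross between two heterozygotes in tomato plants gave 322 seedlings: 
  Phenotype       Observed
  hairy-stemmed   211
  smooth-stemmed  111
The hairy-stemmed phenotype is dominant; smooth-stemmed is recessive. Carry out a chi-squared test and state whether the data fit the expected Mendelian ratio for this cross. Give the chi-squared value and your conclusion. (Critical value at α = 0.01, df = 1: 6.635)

For a monohybrid cross between heterozygotes with complete dominance, the expected phenotypic ratio is 3:1.
Expected counts for N = 322 under a 3:1 ratio (total parts = 4):
  hairy-stemmed: 322 × 3/4 = 241.5
  smooth-stemmed: 322 × 1/4 = 80.5
χ² = Σ (O − E)² / E
  hairy-stemmed: (211 − 241.5)² / 241.5 = 3.8520
  smooth-stemmed: (111 − 80.5)² / 80.5 = 11.5559
χ² = 3.8520 + 11.5559 = 15.4079 ≈ 15.408
Degrees of freedom = 2 − 1 = 1; critical value at α = 0.01 is 6.635.
Since 15.408 > 6.635, we reject the null hypothesis — the data do not fit the 3:1 ratio.

15.408; not consistent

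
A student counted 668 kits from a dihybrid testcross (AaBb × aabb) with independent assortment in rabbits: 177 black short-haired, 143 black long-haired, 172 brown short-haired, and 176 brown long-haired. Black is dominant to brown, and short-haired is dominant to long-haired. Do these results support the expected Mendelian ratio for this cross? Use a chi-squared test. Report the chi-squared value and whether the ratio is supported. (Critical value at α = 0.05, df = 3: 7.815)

A dihybrid testcross with independent assortment gives a 1:1:1:1 ratio.
Total ratio parts = 4. Expected numbers out of 668:
  black short-haired: 668 × 1/4 = 167
  black long-haired: 668 × 1/4 = 167
  brown short-haired: 668 × 1/4 = 167
  brown long-haired: 668 × 1/4 = 167
χ² = Σ (O − E)² / E
  black short-haired: (177 − 167)² / 167 = 0.5988
  black long-haired: (143 − 167)² / 167 = 3.4491
  brown short-haired: (172 − 167)² / 167 = 0.1497
  brown long-haired: (176 − 167)² / 167 = 0.4850
χ² = 0.5988 + 3.4491 + 0.1497 + 0.4850 = 4.6826 ≈ 4.683
Degrees of freedom = 4 − 1 = 3; critical value at α = 0.05 is 7.815.
Since 4.683 < 7.815, we fail to reject the null hypothesis — the data are consistent with the 1:1:1:1 ratio.

4.683; consistent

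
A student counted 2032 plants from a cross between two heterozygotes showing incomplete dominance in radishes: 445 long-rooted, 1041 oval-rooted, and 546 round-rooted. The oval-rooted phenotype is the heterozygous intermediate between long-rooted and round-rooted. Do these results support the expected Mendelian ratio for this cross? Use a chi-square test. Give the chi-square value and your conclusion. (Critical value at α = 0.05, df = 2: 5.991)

11.271; not consistent

With incomplete dominance, a heterozygote × heterozygote cross gives a 1:2:1 phenotypic ratio.
Expected counts for N = 2032 under a 1:2:1 ratio (total parts = 4):
  long-rooted: 2032 × 1/4 = 508
  oval-rooted: 2032 × 2/4 = 1016
  round-rooted: 2032 × 1/4 = 508
χ² = Σ (O − E)² / E
  long-rooted: (445 − 508)² / 508 = 7.8130
  oval-rooted: (1041 − 1016)² / 1016 = 0.6152
  round-rooted: (546 − 508)² / 508 = 2.8425
χ² = 7.8130 + 0.6152 + 2.8425 = 11.2707 ≈ 11.271
Degrees of freedom = 3 − 1 = 2; critical value at α = 0.05 is 5.991.
Since 11.271 > 5.991, we reject the null hypothesis — the data do not fit the 1:2:1 ratio.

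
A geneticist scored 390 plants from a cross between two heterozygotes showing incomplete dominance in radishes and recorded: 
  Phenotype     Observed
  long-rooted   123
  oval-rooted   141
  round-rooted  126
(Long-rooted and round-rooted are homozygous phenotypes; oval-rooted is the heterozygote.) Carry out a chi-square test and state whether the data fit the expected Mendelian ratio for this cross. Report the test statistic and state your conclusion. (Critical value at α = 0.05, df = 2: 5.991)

29.954; not consistent

With incomplete dominance, a heterozygote × heterozygote cross gives a 1:2:1 phenotypic ratio.
Under the 1:2:1 hypothesis (Σ ratio = 4, N = 390):
  long-rooted: 390 × 1/4 = 97.5
  oval-rooted: 390 × 2/4 = 195
  round-rooted: 390 × 1/4 = 97.5
χ² = Σ (O − E)² / E
  long-rooted: (123 − 97.5)² / 97.5 = 6.6692
  oval-rooted: (141 − 195)² / 195 = 14.9538
  round-rooted: (126 − 97.5)² / 97.5 = 8.3308
χ² = 6.6692 + 14.9538 + 8.3308 = 29.9538 ≈ 29.954
Degrees of freedom = 3 − 1 = 2; critical value at α = 0.05 is 5.991.
Since 29.954 > 5.991, we reject the null hypothesis — the data do not fit the 1:2:1 ratio.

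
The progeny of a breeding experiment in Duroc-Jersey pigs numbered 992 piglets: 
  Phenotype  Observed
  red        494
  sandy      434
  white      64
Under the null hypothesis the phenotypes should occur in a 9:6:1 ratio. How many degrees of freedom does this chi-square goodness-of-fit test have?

2

A goodness-of-fit test with 3 phenotype classes has df = 3 − 1 = 2.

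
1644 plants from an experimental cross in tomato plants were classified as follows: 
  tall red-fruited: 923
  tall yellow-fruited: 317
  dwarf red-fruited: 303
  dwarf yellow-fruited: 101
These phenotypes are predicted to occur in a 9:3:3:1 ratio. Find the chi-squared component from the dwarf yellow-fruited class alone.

Under the 9:3:3:1 hypothesis (Σ ratio = 16, N = 1644):
  tall red-fruited: 1644 × 9/16 = 924.75
  tall yellow-fruited: 1644 × 3/16 = 308.25
  dwarf red-fruited: 1644 × 3/16 = 308.25
  dwarf yellow-fruited: 1644 × 1/16 = 102.75
Contribution of dwarf yellow-fruited: (101 − 102.75)² / 102.75 = 0.0298

0.030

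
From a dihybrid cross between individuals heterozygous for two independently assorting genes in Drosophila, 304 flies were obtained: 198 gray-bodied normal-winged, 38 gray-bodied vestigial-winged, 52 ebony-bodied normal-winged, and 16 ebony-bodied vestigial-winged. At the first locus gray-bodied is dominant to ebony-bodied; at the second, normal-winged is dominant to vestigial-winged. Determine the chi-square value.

A dihybrid F₂ with independent assortment and complete dominance at both loci gives a 9:3:3:1 phenotypic ratio.
Expected counts for N = 304 under a 9:3:3:1 ratio (total parts = 16):
  gray-bodied normal-winged: 304 × 9/16 = 171
  gray-bodied vestigial-winged: 304 × 3/16 = 57
  ebony-bodied normal-winged: 304 × 3/16 = 57
  ebony-bodied vestigial-winged: 304 × 1/16 = 19
χ² = Σ (O − E)² / E
  gray-bodied normal-winged: (198 − 171)² / 171 = 4.2632
  gray-bodied vestigial-winged: (38 − 57)² / 57 = 6.3333
  ebony-bodied normal-winged: (52 − 57)² / 57 = 0.4386
  ebony-bodied vestigial-winged: (16 − 19)² / 19 = 0.4737
χ² = 4.2632 + 6.3333 + 0.4386 + 0.4737 = 11.5088 ≈ 11.509

11.509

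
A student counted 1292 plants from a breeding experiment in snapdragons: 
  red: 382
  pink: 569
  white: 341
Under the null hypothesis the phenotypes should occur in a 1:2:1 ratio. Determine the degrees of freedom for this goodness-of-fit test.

A goodness-of-fit test with 3 phenotype classes has df = 3 − 1 = 2.

2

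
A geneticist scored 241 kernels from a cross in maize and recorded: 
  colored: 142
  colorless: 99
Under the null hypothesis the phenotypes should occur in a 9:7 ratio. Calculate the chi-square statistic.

Total ratio parts = 16. Expected numbers out of 241:
  colored: 241 × 9/16 = 135.5625
  colorless: 241 × 7/16 = 105.4375
χ² = Σ (O − E)² / E
  colored: (142 − 135.5625)² / 135.5625 = 0.3057
  colorless: (99 − 105.4375)² / 105.4375 = 0.3930
χ² = 0.3057 + 0.3930 = 0.6987 ≈ 0.699

0.699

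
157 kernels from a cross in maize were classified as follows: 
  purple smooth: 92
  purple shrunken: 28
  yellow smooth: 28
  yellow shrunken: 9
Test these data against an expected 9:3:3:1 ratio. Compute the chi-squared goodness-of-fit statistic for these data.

Expected counts for N = 157 under a 9:3:3:1 ratio (total parts = 16):
  purple smooth: 157 × 9/16 = 88.3125
  purple shrunken: 157 × 3/16 = 29.4375
  yellow smooth: 157 × 3/16 = 29.4375
  yellow shrunken: 157 × 1/16 = 9.8125
χ² = Σ (O − E)² / E
  purple smooth: (92 − 88.3125)² / 88.3125 = 0.1540
  purple shrunken: (28 − 29.4375)² / 29.4375 = 0.0702
  yellow smooth: (28 − 29.4375)² / 29.4375 = 0.0702
  yellow shrunken: (9 − 9.8125)² / 9.8125 = 0.0673
χ² = 0.1540 + 0.0702 + 0.0702 + 0.0673 = 0.3617 ≈ 0.362

0.362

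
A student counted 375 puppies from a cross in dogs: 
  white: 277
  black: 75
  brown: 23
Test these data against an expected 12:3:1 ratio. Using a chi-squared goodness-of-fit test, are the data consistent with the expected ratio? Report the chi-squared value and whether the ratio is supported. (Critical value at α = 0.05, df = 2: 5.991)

0.385; consistent

The 12:3:1 ratio has 16 parts, so with N = 375 the expected counts are:
  white: 375 × 12/16 = 281.25
  black: 375 × 3/16 = 70.3125
  brown: 375 × 1/16 = 23.4375
χ² = Σ (O − E)² / E
  white: (277 − 281.25)² / 281.25 = 0.0642
  black: (75 − 70.3125)² / 70.3125 = 0.3125
  brown: (23 − 23.4375)² / 23.4375 = 0.0082
χ² = 0.0642 + 0.3125 + 0.0082 = 0.3849 ≈ 0.385
Degrees of freedom = 3 − 1 = 2; critical value at α = 0.05 is 5.991.
Since 0.385 < 5.991, we fail to reject the null hypothesis — the data are consistent with the 12:3:1 ratio.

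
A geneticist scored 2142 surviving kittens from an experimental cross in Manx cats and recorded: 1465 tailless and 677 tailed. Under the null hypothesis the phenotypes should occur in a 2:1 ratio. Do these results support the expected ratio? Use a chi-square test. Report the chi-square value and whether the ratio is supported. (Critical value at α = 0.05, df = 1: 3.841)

Expected counts for N = 2142 under a 2:1 ratio (total parts = 3):
  tailless: 2142 × 2/3 = 1428
  tailed: 2142 × 1/3 = 714
χ² = Σ (O − E)² / E
  tailless: (1465 − 1428)² / 1428 = 0.9587
  tailed: (677 − 714)² / 714 = 1.9174
χ² = 0.9587 + 1.9174 = 2.8761 ≈ 2.876
Degrees of freedom = 2 − 1 = 1; critical value at α = 0.05 is 3.841.
Since 2.876 < 3.841, we fail to reject the null hypothesis — the data are consistent with the 2:1 ratio.

2.876; consistent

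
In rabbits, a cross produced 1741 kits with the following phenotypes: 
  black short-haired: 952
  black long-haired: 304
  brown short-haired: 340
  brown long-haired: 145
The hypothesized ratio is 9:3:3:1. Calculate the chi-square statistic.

14.902

Under the 9:3:3:1 hypothesis (Σ ratio = 16, N = 1741):
  black short-haired: 1741 × 9/16 = 979.3125
  black long-haired: 1741 × 3/16 = 326.4375
  brown short-haired: 1741 × 3/16 = 326.4375
  brown long-haired: 1741 × 1/16 = 108.8125
χ² = Σ (O − E)² / E
  black short-haired: (952 − 979.3125)² / 979.3125 = 0.7617
  black long-haired: (304 − 326.4375)² / 326.4375 = 1.5422
  brown short-haired: (340 − 326.4375)² / 326.4375 = 0.5635
  brown long-haired: (145 − 108.8125)² / 108.8125 = 12.0348
χ² = 0.7617 + 1.5422 + 0.5635 + 12.0348 = 14.9022 ≈ 14.902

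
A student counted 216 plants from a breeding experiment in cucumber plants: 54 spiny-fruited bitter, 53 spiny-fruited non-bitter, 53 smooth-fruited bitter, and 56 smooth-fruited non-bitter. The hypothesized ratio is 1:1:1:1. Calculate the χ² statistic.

Under the 1:1:1:1 hypothesis (Σ ratio = 4, N = 216):
  spiny-fruited bitter: 216 × 1/4 = 54
  spiny-fruited non-bitter: 216 × 1/4 = 54
  smooth-fruited bitter: 216 × 1/4 = 54
  smooth-fruited non-bitter: 216 × 1/4 = 54
χ² = Σ (O − E)² / E
  spiny-fruited bitter: (54 − 54)² / 54 = 0.0000
  spiny-fruited non-bitter: (53 − 54)² / 54 = 0.0185
  smooth-fruited bitter: (53 − 54)² / 54 = 0.0185
  smooth-fruited non-bitter: (56 − 54)² / 54 = 0.0741
χ² = 0.0000 + 0.0185 + 0.0185 + 0.0741 = 0.1111 ≈ 0.111

0.111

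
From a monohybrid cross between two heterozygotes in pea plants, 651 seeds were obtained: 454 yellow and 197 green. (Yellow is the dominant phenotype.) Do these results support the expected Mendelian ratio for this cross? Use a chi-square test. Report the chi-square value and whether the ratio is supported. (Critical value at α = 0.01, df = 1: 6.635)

For a monohybrid cross between heterozygotes with complete dominance, the expected phenotypic ratio is 3:1.
Expected counts for N = 651 under a 3:1 ratio (total parts = 4):
  yellow: 651 × 3/4 = 488.25
  green: 651 × 1/4 = 162.75
χ² = Σ (O − E)² / E
  yellow: (454 − 488.25)² / 488.25 = 2.4026
  green: (197 − 162.75)² / 162.75 = 7.2078
χ² = 2.4026 + 7.2078 = 9.6104 ≈ 9.610
Degrees of freedom = 2 − 1 = 1; critical value at α = 0.01 is 6.635.
Since 9.610 > 6.635, we reject the null hypothesis — the data do not fit the 3:1 ratio.

9.610; not consistent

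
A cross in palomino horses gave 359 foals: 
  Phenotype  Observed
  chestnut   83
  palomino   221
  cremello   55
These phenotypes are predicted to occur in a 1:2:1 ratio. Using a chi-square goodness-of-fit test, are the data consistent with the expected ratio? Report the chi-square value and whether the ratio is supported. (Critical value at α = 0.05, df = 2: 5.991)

23.557; not consistent

Total ratio parts = 4. Expected numbers out of 359:
  chestnut: 359 × 1/4 = 89.75
  palomino: 359 × 2/4 = 179.5
  cremello: 359 × 1/4 = 89.75
χ² = Σ (O − E)² / E
  chestnut: (83 − 89.75)² / 89.75 = 0.5077
  palomino: (221 − 179.5)² / 179.5 = 9.5947
  cremello: (55 − 89.75)² / 89.75 = 13.4547
χ² = 0.5077 + 9.5947 + 13.4547 = 23.5571 ≈ 23.557
Degrees of freedom = 3 − 1 = 2; critical value at α = 0.05 is 5.991.
Since 23.557 > 5.991, we reject the null hypothesis — the data do not fit the 1:2:1 ratio.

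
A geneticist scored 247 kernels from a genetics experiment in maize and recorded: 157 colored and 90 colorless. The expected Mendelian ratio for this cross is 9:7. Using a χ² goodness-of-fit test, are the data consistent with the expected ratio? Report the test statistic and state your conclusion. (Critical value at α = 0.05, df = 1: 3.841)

5.367; not consistent

The 9:7 ratio has 16 parts, so with N = 247 the expected counts are:
  colored: 247 × 9/16 = 138.9375
  colorless: 247 × 7/16 = 108.0625
χ² = Σ (O − E)² / E
  colored: (157 − 138.9375)² / 138.9375 = 2.3482
  colorless: (90 − 108.0625)² / 108.0625 = 3.0191
χ² = 2.3482 + 3.0191 = 5.3673 ≈ 5.367
Degrees of freedom = 2 − 1 = 1; critical value at α = 0.05 is 3.841.
Since 5.367 > 3.841, we reject the null hypothesis — the data do not fit the 9:7 ratio.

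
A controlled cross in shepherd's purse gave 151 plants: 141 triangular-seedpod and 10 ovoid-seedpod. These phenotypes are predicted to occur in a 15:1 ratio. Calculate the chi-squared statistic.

0.036

The 15:1 ratio has 16 parts, so with N = 151 the expected counts are:
  triangular-seedpod: 151 × 15/16 = 141.5625
  ovoid-seedpod: 151 × 1/16 = 9.4375
χ² = Σ (O − E)² / E
  triangular-seedpod: (141 − 141.5625)² / 141.5625 = 0.0022
  ovoid-seedpod: (10 − 9.4375)² / 9.4375 = 0.0335
χ² = 0.0022 + 0.0335 = 0.0357 ≈ 0.036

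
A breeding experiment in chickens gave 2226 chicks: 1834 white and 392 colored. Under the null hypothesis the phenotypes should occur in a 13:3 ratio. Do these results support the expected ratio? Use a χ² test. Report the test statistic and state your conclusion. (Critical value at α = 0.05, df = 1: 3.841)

The 13:3 ratio has 16 parts, so with N = 2226 the expected counts are:
  white: 2226 × 13/16 = 1808.625
  colored: 2226 × 3/16 = 417.375
χ² = Σ (O − E)² / E
  white: (1834 − 1808.625)² / 1808.625 = 0.3560
  colored: (392 − 417.375)² / 417.375 = 1.5427
χ² = 0.3560 + 1.5427 = 1.8987 ≈ 1.899
Degrees of freedom = 2 − 1 = 1; critical value at α = 0.05 is 3.841.
Since 1.899 < 3.841, we fail to reject the null hypothesis — the data are consistent with the 13:3 ratio.

1.899; consistent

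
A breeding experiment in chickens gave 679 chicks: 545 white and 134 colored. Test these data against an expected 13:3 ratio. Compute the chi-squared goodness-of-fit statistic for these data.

0.432

Expected counts for N = 679 under a 13:3 ratio (total parts = 16):
  white: 679 × 13/16 = 551.6875
  colored: 679 × 3/16 = 127.3125
χ² = Σ (O − E)² / E
  white: (545 − 551.6875)² / 551.6875 = 0.0811
  colored: (134 − 127.3125)² / 127.3125 = 0.3513
χ² = 0.0811 + 0.3513 = 0.4324 ≈ 0.432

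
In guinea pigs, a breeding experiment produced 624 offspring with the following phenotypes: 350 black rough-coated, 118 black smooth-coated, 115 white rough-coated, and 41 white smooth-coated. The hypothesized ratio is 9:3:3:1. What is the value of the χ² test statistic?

Total ratio parts = 16. Expected numbers out of 624:
  black rough-coated: 624 × 9/16 = 351
  black smooth-coated: 624 × 3/16 = 117
  white rough-coated: 624 × 3/16 = 117
  white smooth-coated: 624 × 1/16 = 39
χ² = Σ (O − E)² / E
  black rough-coated: (350 − 351)² / 351 = 0.0028
  black smooth-coated: (118 − 117)² / 117 = 0.0085
  white rough-coated: (115 − 117)² / 117 = 0.0342
  white smooth-coated: (41 − 39)² / 39 = 0.1026
χ² = 0.0028 + 0.0085 + 0.0342 + 0.1026 = 0.1481 ≈ 0.148

0.148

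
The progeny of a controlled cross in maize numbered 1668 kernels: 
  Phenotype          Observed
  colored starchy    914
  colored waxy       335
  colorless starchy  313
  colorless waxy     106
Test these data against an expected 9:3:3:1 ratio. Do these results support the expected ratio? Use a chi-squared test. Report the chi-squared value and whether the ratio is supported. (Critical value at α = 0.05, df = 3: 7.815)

2.239; consistent

The 9:3:3:1 ratio has 16 parts, so with N = 1668 the expected counts are:
  colored starchy: 1668 × 9/16 = 938.25
  colored waxy: 1668 × 3/16 = 312.75
  colorless starchy: 1668 × 3/16 = 312.75
  colorless waxy: 1668 × 1/16 = 104.25
χ² = Σ (O − E)² / E
  colored starchy: (914 − 938.25)² / 938.25 = 0.6268
  colored waxy: (335 − 312.75)² / 312.75 = 1.5829
  colorless starchy: (313 − 312.75)² / 312.75 = 0.0002
  colorless waxy: (106 − 104.25)² / 104.25 = 0.0294
χ² = 0.6268 + 1.5829 + 0.0002 + 0.0294 = 2.2393 ≈ 2.239
Degrees of freedom = 4 − 1 = 3; critical value at α = 0.05 is 7.815.
Since 2.239 < 7.815, we fail to reject the null hypothesis — the data are consistent with the 9:3:3:1 ratio.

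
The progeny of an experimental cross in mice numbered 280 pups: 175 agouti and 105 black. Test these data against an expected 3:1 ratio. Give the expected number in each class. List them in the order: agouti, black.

210, 70

Total ratio parts = 4. Expected numbers out of 280:
  agouti: 280 × 3/4 = 210
  black: 280 × 1/4 = 70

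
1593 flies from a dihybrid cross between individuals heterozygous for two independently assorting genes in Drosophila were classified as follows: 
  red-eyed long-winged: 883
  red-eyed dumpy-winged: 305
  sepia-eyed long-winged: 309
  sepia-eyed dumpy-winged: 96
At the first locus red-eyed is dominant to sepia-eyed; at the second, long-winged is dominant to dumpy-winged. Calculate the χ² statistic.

0.807

A dihybrid F₂ with independent assortment and complete dominance at both loci gives a 9:3:3:1 phenotypic ratio.
Expected counts for N = 1593 under a 9:3:3:1 ratio (total parts = 16):
  red-eyed long-winged: 1593 × 9/16 = 896.0625
  red-eyed dumpy-winged: 1593 × 3/16 = 298.6875
  sepia-eyed long-winged: 1593 × 3/16 = 298.6875
  sepia-eyed dumpy-winged: 1593 × 1/16 = 99.5625
χ² = Σ (O − E)² / E
  red-eyed long-winged: (883 − 896.0625)² / 896.0625 = 0.1904
  red-eyed dumpy-winged: (305 − 298.6875)² / 298.6875 = 0.1334
  sepia-eyed long-winged: (309 − 298.6875)² / 298.6875 = 0.3560
  sepia-eyed dumpy-winged: (96 − 99.5625)² / 99.5625 = 0.1275
χ² = 0.1904 + 0.1334 + 0.3560 + 0.1275 = 0.8073 ≈ 0.807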